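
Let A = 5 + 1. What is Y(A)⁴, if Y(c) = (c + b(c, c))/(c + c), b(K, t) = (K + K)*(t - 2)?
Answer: 6561/16 ≈ 410.06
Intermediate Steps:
A = 6
b(K, t) = 2*K*(-2 + t) (b(K, t) = (2*K)*(-2 + t) = 2*K*(-2 + t))
Y(c) = (c + 2*c*(-2 + c))/(2*c) (Y(c) = (c + 2*c*(-2 + c))/(c + c) = (c + 2*c*(-2 + c))/((2*c)) = (c + 2*c*(-2 + c))*(1/(2*c)) = (c + 2*c*(-2 + c))/(2*c))
Y(A)⁴ = (-3/2 + 6)⁴ = (9/2)⁴ = 6561/16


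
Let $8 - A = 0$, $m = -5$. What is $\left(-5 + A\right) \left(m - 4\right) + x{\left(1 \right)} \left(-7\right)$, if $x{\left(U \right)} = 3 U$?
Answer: $-48$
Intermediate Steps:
$A = 8$ ($A = 8 - 0 = 8 + 0 = 8$)
$\left(-5 + A\right) \left(m - 4\right) + x{\left(1 \right)} \left(-7\right) = \left(-5 + 8\right) \left(-5 - 4\right) + 3 \cdot 1 \left(-7\right) = 3 \left(-9\right) + 3 \left(-7\right) = -27 - 21 = -48$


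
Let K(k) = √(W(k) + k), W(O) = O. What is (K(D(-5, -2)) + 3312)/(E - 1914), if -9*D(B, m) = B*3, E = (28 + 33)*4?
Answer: -1656/835 - √30/5010 ≈ -1.9843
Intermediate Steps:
E = 244 (E = 61*4 = 244)
D(B, m) = -B/3 (D(B, m) = -B*3/9 = -B/3)
K(k) = √2*√k (K(k) = √(k + k) = √(2*k) = √2*√k)
(K(D(-5, -2)) + 3312)/(E - 1914) = (√2*√(-⅓*(-5)) + 3312)/(244 - 1914) = (√2*√(5/3) + 3312)/(-1670) = (√2*(√15/3) + 3312)*(-1/1670) = (√30/3 + 3312)*(-1/1670) = (3312 + √30/3)*(-1/1670) = -1656/835 - √30/5010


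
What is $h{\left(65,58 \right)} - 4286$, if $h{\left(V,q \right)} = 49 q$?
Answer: $-1444$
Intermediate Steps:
$h{\left(65,58 \right)} - 4286 = 49 \cdot 58 - 4286 = 2842 - 4286 = -1444$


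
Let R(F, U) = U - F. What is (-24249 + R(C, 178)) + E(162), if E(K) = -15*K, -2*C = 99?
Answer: -52903/2 ≈ -26452.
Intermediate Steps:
C = -99/2 (C = -1/2*99 = -99/2 ≈ -49.500)
(-24249 + R(C, 178)) + E(162) = (-24249 + (178 - 1*(-99/2))) - 15*162 = (-24249 + (178 + 99/2)) - 2430 = (-24249 + 455/2) - 2430 = -48043/2 - 2430 = -52903/2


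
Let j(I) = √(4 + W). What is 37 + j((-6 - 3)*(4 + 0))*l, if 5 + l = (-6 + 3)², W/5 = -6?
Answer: 37 + 4*I*√26 ≈ 37.0 + 20.396*I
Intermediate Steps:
W = -30 (W = 5*(-6) = -30)
j(I) = I*√26 (j(I) = √(4 - 30) = √(-26) = I*√26)
l = 4 (l = -5 + (-6 + 3)² = -5 + (-3)² = -5 + 9 = 4)
37 + j((-6 - 3)*(4 + 0))*l = 37 + (I*√26)*4 = 37 + 4*I*√26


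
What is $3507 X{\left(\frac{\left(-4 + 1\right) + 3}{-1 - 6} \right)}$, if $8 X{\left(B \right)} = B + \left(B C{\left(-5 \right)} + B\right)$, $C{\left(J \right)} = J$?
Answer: $0$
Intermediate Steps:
$X{\left(B \right)} = - \frac{3 B}{8}$ ($X{\left(B \right)} = \frac{B + \left(B \left(-5\right) + B\right)}{8} = \frac{B + \left(- 5 B + B\right)}{8} = \frac{B - 4 B}{8} = \frac{\left(-3\right) B}{8} = - \frac{3 B}{8}$)
$3507 X{\left(\frac{\left(-4 + 1\right) + 3}{-1 - 6} \right)} = 3507 \left(- \frac{3 \frac{\left(-4 + 1\right) + 3}{-1 - 6}}{8}\right) = 3507 \left(- \frac{3 \frac{-3 + 3}{-7}}{8}\right) = 3507 \left(- \frac{3 \cdot 0 \left(- \frac{1}{7}\right)}{8}\right) = 3507 \left(\left(- \frac{3}{8}\right) 0\right) = 3507 \cdot 0 = 0$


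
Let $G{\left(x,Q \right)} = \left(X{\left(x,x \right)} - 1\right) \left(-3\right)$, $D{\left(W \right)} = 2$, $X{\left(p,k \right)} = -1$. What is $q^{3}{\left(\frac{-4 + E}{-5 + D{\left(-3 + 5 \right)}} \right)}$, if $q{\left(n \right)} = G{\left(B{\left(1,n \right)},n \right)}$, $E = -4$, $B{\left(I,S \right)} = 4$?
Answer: $216$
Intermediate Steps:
$G{\left(x,Q \right)} = 6$ ($G{\left(x,Q \right)} = \left(-1 - 1\right) \left(-3\right) = \left(-2\right) \left(-3\right) = 6$)
$q{\left(n \right)} = 6$
$q^{3}{\left(\frac{-4 + E}{-5 + D{\left(-3 + 5 \right)}} \right)} = 6^{3} = 216$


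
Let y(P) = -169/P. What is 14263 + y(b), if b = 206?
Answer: 2938009/206 ≈ 14262.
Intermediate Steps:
14263 + y(b) = 14263 - 169/206 = 2938009/206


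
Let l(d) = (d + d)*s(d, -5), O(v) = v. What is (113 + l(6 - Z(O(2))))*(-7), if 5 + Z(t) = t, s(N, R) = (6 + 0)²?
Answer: -5327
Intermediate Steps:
s(N, R) = 36 (s(N, R) = 6² = 36)
Z(t) = -5 + t
l(d) = 72*d (l(d) = (d + d)*36 = (2*d)*36 = 72*d)
(113 + l(6 - Z(O(2))))*(-7) = (113 + 72*(6 - (-5 + 2)))*(-7) = (113 + 72*(6 - 1*(-3)))*(-7) = (113 + 72*(6 + 3))*(-7) = (113 + 72*9)*(-7) = (113 + 648)*(-7) = 761*(-7) = -5327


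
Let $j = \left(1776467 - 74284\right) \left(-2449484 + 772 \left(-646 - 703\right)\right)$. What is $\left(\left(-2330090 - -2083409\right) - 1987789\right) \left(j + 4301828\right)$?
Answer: $13277593358134673960$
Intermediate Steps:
$j = -5942171060896$ ($j = 1702183 \left(-2449484 + 772 \left(-1349\right)\right) = 1702183 \left(-2449484 - 1041428\right) = 1702183 \left(-3490912\right) = -5942171060896$)
$\left(\left(-2330090 - -2083409\right) - 1987789\right) \left(j + 4301828\right) = \left(\left(-2330090 - -2083409\right) - 1987789\right) \left(-5942171060896 + 4301828\right) = \left(\left(-2330090 + 2083409\right) - 1987789\right) \left(-5942166759068\right) = \left(-246681 - 1987789\right) \left(-5942166759068\right) = \left(-2234470\right) \left(-5942166759068\right) = 13277593358134673960$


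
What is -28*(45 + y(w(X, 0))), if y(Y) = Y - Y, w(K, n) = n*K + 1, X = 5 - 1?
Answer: -1260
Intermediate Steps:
X = 4
w(K, n) = 1 + K*n (w(K, n) = K*n + 1 = 1 + K*n)
y(Y) = 0
-28*(45 + y(w(X, 0))) = -28*(45 + 0) = -28*45 = -1260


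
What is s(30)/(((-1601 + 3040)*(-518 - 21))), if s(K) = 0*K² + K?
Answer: -30/775621 ≈ -3.8679e-5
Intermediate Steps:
s(K) = K (s(K) = 0 + K = K)
s(30)/(((-1601 + 3040)*(-518 - 21))) = 30/(((-1601 + 3040)*(-518 - 21))) = 30/((1439*(-539))) = 30/(-775621) = 30*(-1/775621) = -30/775621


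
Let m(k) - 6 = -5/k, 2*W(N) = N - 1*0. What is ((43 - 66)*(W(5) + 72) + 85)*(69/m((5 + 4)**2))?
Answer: -18203373/962 ≈ -18922.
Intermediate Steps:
W(N) = N/2 (W(N) = (N - 1*0)/2 = (N + 0)/2 = N/2)
m(k) = 6 - 5/k
((43 - 66)*(W(5) + 72) + 85)*(69/m((5 + 4)**2)) = ((43 - 66)*((1/2)*5 + 72) + 85)*(69/(6 - 5/(5 + 4)**2)) = (-23*(5/2 + 72) + 85)*(69/(6 - 5/(9**2))) = (-23*149/2 + 85)*(69/(6 - 5/81)) = (-3427/2 + 85)*(69/(6 - 5*1/81)) = -224733/(2*(6 - 5/81)) = -224733/(2*481/81) = -224733*81/(2*481) = -3257/2*5589/481 = -18203373/962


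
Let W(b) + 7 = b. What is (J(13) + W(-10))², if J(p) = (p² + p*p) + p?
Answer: 111556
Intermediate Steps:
J(p) = p + 2*p² (J(p) = (p² + p²) + p = 2*p² + p = p + 2*p²)
W(b) = -7 + b
(J(13) + W(-10))² = (13*(1 + 2*13) + (-7 - 10))² = (13*(1 + 26) - 17)² = (13*27 - 17)² = (351 - 17)² = 334² = 111556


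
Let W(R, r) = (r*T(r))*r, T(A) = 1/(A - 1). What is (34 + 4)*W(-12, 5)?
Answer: 475/2 ≈ 237.50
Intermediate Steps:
T(A) = 1/(-1 + A)
W(R, r) = r²/(-1 + r) (W(R, r) = (r/(-1 + r))*r = r²/(-1 + r))
(34 + 4)*W(-12, 5) = (34 + 4)*(5²/(-1 + 5)) = 38*(25/4) = 475/2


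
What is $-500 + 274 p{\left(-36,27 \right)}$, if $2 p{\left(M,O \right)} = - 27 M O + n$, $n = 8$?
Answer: $3596024$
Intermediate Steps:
$p{\left(M,O \right)} = 4 - \frac{27 M O}{2}$ ($p{\left(M,O \right)} = \frac{- 27 M O + 8}{2} = \frac{8 - 27 M O}{2} = 4 - \frac{27 M O}{2}$)
$-500 + 274 p{\left(-36,27 \right)} = -500 + 274 \left(4 - \left(-486\right) 27\right) = -500 + 274 \left(4 + 13122\right) = -500 + 274 \cdot 13126 = -500 + 3596524 = 3596024$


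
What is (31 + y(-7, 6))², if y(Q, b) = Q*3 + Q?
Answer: 9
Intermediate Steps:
y(Q, b) = 4*Q (y(Q, b) = 3*Q + Q = 4*Q)
(31 + y(-7, 6))² = (31 + 4*(-7))² = (31 - 28)² = 3² = 9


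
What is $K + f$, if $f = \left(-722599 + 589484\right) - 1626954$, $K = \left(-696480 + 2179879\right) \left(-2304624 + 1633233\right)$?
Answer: $-995942498078$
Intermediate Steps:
$K = -995940738009$ ($K = 1483399 \left(-671391\right) = -995940738009$)
$f = -1760069$ ($f = -133115 - 1626954 = -1760069$)
$K + f = -995940738009 - 1760069 = -995942498078$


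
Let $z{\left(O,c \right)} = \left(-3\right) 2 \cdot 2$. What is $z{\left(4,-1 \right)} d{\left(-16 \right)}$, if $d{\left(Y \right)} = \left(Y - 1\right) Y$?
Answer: $-3264$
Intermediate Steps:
$z{\left(O,c \right)} = -12$ ($z{\left(O,c \right)} = \left(-6\right) 2 = -12$)
$d{\left(Y \right)} = Y \left(-1 + Y\right)$ ($d{\left(Y \right)} = \left(-1 + Y\right) Y = Y \left(-1 + Y\right)$)
$z{\left(4,-1 \right)} d{\left(-16 \right)} = - 12 \left(- 16 \left(-1 - 16\right)\right) = - 12 \left(\left(-16\right) \left(-17\right)\right) = \left(-12\right) 272 = -3264$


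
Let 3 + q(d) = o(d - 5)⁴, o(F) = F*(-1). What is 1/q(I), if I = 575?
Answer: 1/105560009997 ≈ 9.4733e-12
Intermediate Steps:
o(F) = -F
q(d) = -3 + (5 - d)⁴ (q(d) = -3 + (-(d - 5))⁴ = -3 + (-(-5 + d))⁴ = -3 + (5 - d)⁴)
1/q(I) = 1/(-3 + (-5 + 575)⁴) = 1/(-3 + 570⁴) = 1/(-3 + 105560010000) = 1/105560009997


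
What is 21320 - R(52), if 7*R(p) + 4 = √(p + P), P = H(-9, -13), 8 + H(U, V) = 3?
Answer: 149244/7 - √47/7 ≈ 21320.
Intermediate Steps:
H(U, V) = -5 (H(U, V) = -8 + 3 = -5)
P = -5
R(p) = -4/7 + √(-5 + p)/7 (R(p) = -4/7 + √(p - 5)/7 = -4/7 + √(-5 + p)/7)
21320 - R(52) = 21320 - (-4/7 + √(-5 + 52)/7) = 21320 - (-4/7 + √47/7) = 21320 + (4/7 - √47/7) = 149244/7 - √47/7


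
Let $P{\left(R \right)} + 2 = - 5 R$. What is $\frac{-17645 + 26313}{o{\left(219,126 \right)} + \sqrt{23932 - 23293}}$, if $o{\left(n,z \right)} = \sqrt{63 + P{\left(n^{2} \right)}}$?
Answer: $\frac{8668}{3 \sqrt{71} + 8 i \sqrt{3746}} \approx 0.91152 - 17.656 i$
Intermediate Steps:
$P{\left(R \right)} = -2 - 5 R$
$o{\left(n,z \right)} = \sqrt{61 - 5 n^{2}}$ ($o{\left(n,z \right)} = \sqrt{63 - \left(2 + 5 n^{2}\right)} = \sqrt{61 - 5 n^{2}}$)
$\frac{-17645 + 26313}{o{\left(219,126 \right)} + \sqrt{23932 - 23293}} = \frac{-17645 + 26313}{\sqrt{61 - 5 \cdot 219^{2}} + \sqrt{23932 - 23293}} = \frac{8668}{\sqrt{61 - 239805} + \sqrt{639}} = \frac{8668}{\sqrt{61 - 239805} + 3 \sqrt{71}} = \frac{8668}{\sqrt{-239744} + 3 \sqrt{71}} = \frac{8668}{8 i \sqrt{3746} + 3 \sqrt{71}} = \frac{8668}{3 \sqrt{71} + 8 i \sqrt{3746}}$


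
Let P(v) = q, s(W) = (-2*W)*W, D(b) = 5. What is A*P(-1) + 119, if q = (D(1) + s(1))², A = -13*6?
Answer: -583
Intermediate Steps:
s(W) = -2*W²
A = -78
q = 9 (q = (5 - 2*1²)² = (5 - 2*1)² = (5 - 2)² = 3² = 9)
P(v) = 9
A*P(-1) + 119 = -78*9 + 119 = -702 + 119 = -583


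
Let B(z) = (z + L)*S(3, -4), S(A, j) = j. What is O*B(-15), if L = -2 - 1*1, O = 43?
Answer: 3096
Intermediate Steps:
L = -3 (L = -2 - 1 = -3)
B(z) = 12 - 4*z (B(z) = (z - 3)*(-4) = (-3 + z)*(-4) = 12 - 4*z)
O*B(-15) = 43*(12 - 4*(-15)) = 43*(12 + 60) = 43*72 = 3096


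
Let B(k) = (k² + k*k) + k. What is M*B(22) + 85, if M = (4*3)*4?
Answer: 47605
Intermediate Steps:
B(k) = k + 2*k² (B(k) = (k² + k²) + k = 2*k² + k = k + 2*k²)
M = 48 (M = 12*4 = 48)
M*B(22) + 85 = 48*(22*(1 + 2*22)) + 85 = 48*(22*(1 + 44)) + 85 = 48*(22*45) + 85 = 48*990 + 85 = 47520 + 85 = 47605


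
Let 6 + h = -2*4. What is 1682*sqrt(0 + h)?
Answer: 1682*I*sqrt(14) ≈ 6293.5*I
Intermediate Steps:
h = -14 (h = -6 - 2*4 = -6 - 8 = -14)
1682*sqrt(0 + h) = 1682*sqrt(0 - 14) = 1682*sqrt(-14) = 1682*(I*sqrt(14)) = 1682*I*sqrt(14)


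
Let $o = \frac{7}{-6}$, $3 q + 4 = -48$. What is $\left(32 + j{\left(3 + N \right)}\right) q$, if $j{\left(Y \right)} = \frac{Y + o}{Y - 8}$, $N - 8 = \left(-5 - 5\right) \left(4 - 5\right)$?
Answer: $- \frac{5230}{9} \approx -581.11$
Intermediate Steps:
$q = - \frac{52}{3}$ ($q = - \frac{4}{3} + \frac{1}{3} \left(-48\right) = - \frac{4}{3} - 16 = - \frac{52}{3} \approx -17.333$)
$o = - \frac{7}{6}$ ($o = 7 \left(- \frac{1}{6}\right) = - \frac{7}{6} \approx -1.1667$)
$N = 18$ ($N = 8 + \left(-5 - 5\right) \left(4 - 5\right) = 8 - -10 = 8 + 10 = 18$)
$j{\left(Y \right)} = \frac{- \frac{7}{6} + Y}{-8 + Y}$ ($j{\left(Y \right)} = \frac{Y - \frac{7}{6}}{Y - 8} = \frac{- \frac{7}{6} + Y}{-8 + Y}$)
$\left(32 + j{\left(3 + N \right)}\right) q = \left(32 + \frac{- \frac{7}{6} + \left(3 + 18\right)}{-8 + \left(3 + 18\right)}\right) \left(- \frac{52}{3}\right) = \left(32 + \frac{- \frac{7}{6} + 21}{-8 + 21}\right) \left(- \frac{52}{3}\right) = \left(32 + \frac{1}{13} \cdot \frac{119}{6}\right) \left(- \frac{52}{3}\right) = \left(32 + \frac{119}{78}\right) \left(- \frac{52}{3}\right) = \frac{2615}{78} \left(- \frac{52}{3}\right) = - \frac{5230}{9}$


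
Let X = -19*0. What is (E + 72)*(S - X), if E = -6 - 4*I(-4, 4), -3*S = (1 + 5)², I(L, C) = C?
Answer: -600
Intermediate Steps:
X = 0
S = -12 (S = -(1 + 5)²/3 = -⅓*6² = -⅓*36 = -12)
E = -22 (E = -6 - 4*4 = -6 - 16 = -22)
(E + 72)*(S - X) = (-22 + 72)*(-12 - 1*0) = 50*(-12 + 0) = 50*(-12) = -600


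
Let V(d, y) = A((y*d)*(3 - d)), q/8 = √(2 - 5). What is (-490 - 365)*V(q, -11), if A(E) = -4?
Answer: 3420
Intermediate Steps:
q = 8*I*√3 (q = 8*√(2 - 5) = 8*√(-3) = 8*(I*√3) = 8*I*√3 ≈ 13.856*I)
V(d, y) = -4
(-490 - 365)*V(q, -11) = (-490 - 365)*(-4) = -855*(-4) = 3420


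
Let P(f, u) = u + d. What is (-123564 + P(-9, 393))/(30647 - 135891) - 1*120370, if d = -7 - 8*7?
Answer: -6334048523/52622 ≈ -1.2037e+5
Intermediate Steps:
d = -63 (d = -7 - 56 = -63)
P(f, u) = -63 + u (P(f, u) = u - 63 = -63 + u)
(-123564 + P(-9, 393))/(30647 - 135891) - 1*120370 = (-123564 + (-63 + 393))/(30647 - 135891) - 1*120370 = (-123564 + 330)/(-105244) - 120370 = -123234*(-1/105244) - 120370 = 61617/52622 - 120370 = -6334048523/52622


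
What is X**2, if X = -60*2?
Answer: 14400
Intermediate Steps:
X = -120
X**2 = (-120)**2 = 14400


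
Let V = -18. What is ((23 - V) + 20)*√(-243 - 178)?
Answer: 61*I*√421 ≈ 1251.6*I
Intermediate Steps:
((23 - V) + 20)*√(-243 - 178) = ((23 - 1*(-18)) + 20)*√(-243 - 178) = ((23 + 18) + 20)*√(-421) = (41 + 20)*(I*√421) = 61*(I*√421) = 61*I*√421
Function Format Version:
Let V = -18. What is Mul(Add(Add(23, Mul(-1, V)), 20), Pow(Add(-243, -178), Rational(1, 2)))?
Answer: Mul(61, I, Pow(421, Rational(1, 2))) ≈ Mul(1251.6, I)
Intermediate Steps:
Mul(Add(Add(23, Mul(-1, V)), 20), Pow(Add(-243, -178), Rational(1, 2))) = Mul(Add(Add(23, Mul(-1, -18)), 20), Pow(Add(-243, -178), Rational(1, 2))) = Mul(Add(Add(23, 18), 20), Pow(-421, Rational(1, 2))) = Mul(Add(41, 20), Mul(I, Pow(421, Rational(1, 2)))) = Mul(61, Mul(I, Pow(421, Rational(1, 2)))) = Mul(61, I, Pow(421, Rational(1, 2)))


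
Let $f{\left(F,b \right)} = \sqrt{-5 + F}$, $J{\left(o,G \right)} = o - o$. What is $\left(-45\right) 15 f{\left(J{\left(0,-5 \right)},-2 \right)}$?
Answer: $- 675 i \sqrt{5} \approx - 1509.3 i$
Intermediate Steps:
$J{\left(o,G \right)} = 0$
$\left(-45\right) 15 f{\left(J{\left(0,-5 \right)},-2 \right)} = \left(-45\right) 15 \sqrt{-5 + 0} = - 675 \sqrt{-5} = - 675 i \sqrt{5}$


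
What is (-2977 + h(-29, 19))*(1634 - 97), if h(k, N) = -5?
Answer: -4583334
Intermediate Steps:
(-2977 + h(-29, 19))*(1634 - 97) = (-2977 - 5)*(1634 - 97) = -2982*1537 = -4583334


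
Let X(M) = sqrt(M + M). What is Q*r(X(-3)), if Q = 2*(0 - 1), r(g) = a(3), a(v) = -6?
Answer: 12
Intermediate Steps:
X(M) = sqrt(2)*sqrt(M) (X(M) = sqrt(2*M) = sqrt(2)*sqrt(M))
r(g) = -6
Q = -2 (Q = 2*(-1) = -2)
Q*r(X(-3)) = -2*(-6) = 12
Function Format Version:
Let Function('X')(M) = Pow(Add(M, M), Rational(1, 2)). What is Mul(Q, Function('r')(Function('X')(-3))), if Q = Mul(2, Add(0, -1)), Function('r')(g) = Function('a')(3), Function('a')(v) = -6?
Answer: 12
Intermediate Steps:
Function('X')(M) = Mul(Pow(2, Rational(1, 2)), Pow(M, Rational(1, 2))) (Function('X')(M) = Pow(Mul(2, M), Rational(1, 2)) = Mul(Pow(2, Rational(1, 2)), Pow(M, Rational(1, 2))))
Function('r')(g) = -6
Q = -2 (Q = Mul(2, -1) = -2)
Mul(Q, Function('r')(Function('X')(-3))) = Mul(-2, -6) = 12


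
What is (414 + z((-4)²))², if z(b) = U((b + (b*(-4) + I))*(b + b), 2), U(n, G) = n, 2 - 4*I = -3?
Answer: 1170724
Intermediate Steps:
I = 5/4 (I = ½ - ¼*(-3) = ½ + ¾ = 5/4 ≈ 1.2500)
z(b) = 2*b*(5/4 - 3*b) (z(b) = (b + (b*(-4) + 5/4))*(b + b) = (b + (-4*b + 5/4))*(2*b) = (b + (5/4 - 4*b))*(2*b) = (5/4 - 3*b)*(2*b) = 2*b*(5/4 - 3*b))
(414 + z((-4)²))² = (414 + (½)*(-4)²*(5 - 12*(-4)²))² = (414 + (½)*16*(5 - 12*16))² = (414 + (½)*16*(5 - 192))² = (414 + (½)*16*(-187))² = (414 - 1496)² = (-1082)² = 1170724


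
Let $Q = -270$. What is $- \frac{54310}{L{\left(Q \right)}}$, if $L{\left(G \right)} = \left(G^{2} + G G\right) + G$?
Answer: $- \frac{5431}{14553} \approx -0.37319$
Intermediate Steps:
$L{\left(G \right)} = G + 2 G^{2}$ ($L{\left(G \right)} = \left(G^{2} + G^{2}\right) + G = 2 G^{2} + G = G + 2 G^{2}$)
$- \frac{54310}{L{\left(Q \right)}} = - \frac{54310}{\left(-270\right) \left(1 + 2 \left(-270\right)\right)} = - \frac{54310}{\left(-270\right) \left(1 - 540\right)} = - \frac{54310}{\left(-270\right) \left(-539\right)} = - \frac{54310}{145530} = \left(-54310\right) \frac{1}{145530} = - \frac{5431}{14553}$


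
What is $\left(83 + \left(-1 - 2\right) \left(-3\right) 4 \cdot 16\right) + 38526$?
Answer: $39185$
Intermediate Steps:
$\left(83 + \left(-1 - 2\right) \left(-3\right) 4 \cdot 16\right) + 38526 = \left(83 + \left(-3\right) \left(-3\right) 4 \cdot 16\right) + 38526 = \left(83 + 9 \cdot 4 \cdot 16\right) + 38526 = \left(83 + 36 \cdot 16\right) + 38526 = \left(83 + 576\right) + 38526 = 659 + 38526 = 39185$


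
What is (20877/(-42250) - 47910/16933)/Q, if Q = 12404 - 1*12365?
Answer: -792569247/9300450250 ≈ -0.085218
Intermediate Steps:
Q = 39 (Q = 12404 - 12365 = 39)
(20877/(-42250) - 47910/16933)/Q = (20877/(-42250) - 47910/16933)/39 = (20877*(-1/42250) - 47910*1/16933)*(1/39) = (-20877/42250 - 47910/16933)*(1/39) = -2377707741/715419250*1/39 = -792569247/9300450250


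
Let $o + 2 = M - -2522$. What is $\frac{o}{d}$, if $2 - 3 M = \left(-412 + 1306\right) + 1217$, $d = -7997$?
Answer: $- \frac{1817}{7997} \approx -0.22721$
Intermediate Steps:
$M = -703$ ($M = \frac{2}{3} - \frac{\left(-412 + 1306\right) + 1217}{3} = \frac{2}{3} - \frac{894 + 1217}{3} = \frac{2}{3} - \frac{2111}{3} = -703$)
$o = 1817$ ($o = -2 - -1819 = -2 + \left(-703 + 2522\right) = -2 + 1819 = 1817$)
$\frac{o}{d} = \frac{1817}{-7997} = 1817 \left(- \frac{1}{7997}\right) = - \frac{1817}{7997}$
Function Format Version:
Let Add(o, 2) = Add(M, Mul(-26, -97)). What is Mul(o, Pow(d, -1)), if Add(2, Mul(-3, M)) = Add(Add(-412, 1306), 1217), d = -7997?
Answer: Rational(-1817, 7997) ≈ -0.22721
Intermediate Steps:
M = -703 (M = Add(Rational(2, 3), Mul(Rational(-1, 3), Add(Add(-412, 1306), 1217))) = Add(Rational(2, 3), Mul(Rational(-1, 3), Add(894, 1217))) = Add(Rational(2, 3), Mul(Rational(-1, 3), 2111)) = Add(Rational(2, 3), Rational(-2111, 3)) = -703)
o = 1817 (o = Add(-2, Add(-703, Mul(-26, -97))) = Add(-2, Add(-703, 2522)) = Add(-2, 1819) = 1817)
Mul(o, Pow(d, -1)) = Mul(1817, Pow(-7997, -1)) = Mul(1817, Rational(-1, 7997)) = Rational(-1817, 7997)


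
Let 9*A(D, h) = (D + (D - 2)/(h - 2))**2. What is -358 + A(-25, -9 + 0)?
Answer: -328358/1089 ≈ -301.52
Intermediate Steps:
A(D, h) = (D + (-2 + D)/(-2 + h))**2/9 (A(D, h) = (D + (D - 2)/(h - 2))**2/9 = (D + (-2 + D)/(-2 + h))**2/9)
-358 + A(-25, -9 + 0) = -358 + (2 - 25 - 1*(-25)*(-9 + 0))**2/(9*(-2 + (-9 + 0))**2) = -358 + (2 - 25 - 1*(-25)*(-9))**2/(9*(-2 - 9)**2) = -358 + (1/9)*(2 - 25 - 225)**2/(-11)**2 = -358 + (1/9)*(1/121)*(-248)**2 = -358 + (1/9)*(1/121)*61504 = -358 + 61504/1089 = -328358/1089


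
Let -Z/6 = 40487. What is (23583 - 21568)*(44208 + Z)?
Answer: -400408710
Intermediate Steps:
Z = -242922 (Z = -6*40487 = -242922)
(23583 - 21568)*(44208 + Z) = (23583 - 21568)*(44208 - 242922) = 2015*(-198714) = -400408710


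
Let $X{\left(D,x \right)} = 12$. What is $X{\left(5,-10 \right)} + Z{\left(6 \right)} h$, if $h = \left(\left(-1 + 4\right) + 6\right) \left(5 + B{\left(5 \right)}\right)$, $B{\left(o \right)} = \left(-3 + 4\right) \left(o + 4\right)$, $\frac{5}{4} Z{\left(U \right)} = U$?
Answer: $\frac{3084}{5} \approx 616.8$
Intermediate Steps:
$Z{\left(U \right)} = \frac{4 U}{5}$
$B{\left(o \right)} = 4 + o$ ($B{\left(o \right)} = 1 \left(4 + o\right) = 4 + o$)
$h = 126$ ($h = \left(\left(-1 + 4\right) + 6\right) \left(5 + \left(4 + 5\right)\right) = \left(3 + 6\right) \left(5 + 9\right) = 9 \cdot 14 = 126$)
$X{\left(5,-10 \right)} + Z{\left(6 \right)} h = 12 + \frac{4}{5} \cdot 6 \cdot 126 = 12 + \frac{24}{5} \cdot 126 = 12 + \frac{3024}{5} = \frac{3084}{5}$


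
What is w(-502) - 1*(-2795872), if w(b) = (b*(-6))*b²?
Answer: 761831920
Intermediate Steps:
w(b) = -6*b³ (w(b) = (-6*b)*b² = -6*b³)
w(-502) - 1*(-2795872) = -6*(-502)³ - 1*(-2795872) = -6*(-126506008) + 2795872 = 759036048 + 2795872 = 761831920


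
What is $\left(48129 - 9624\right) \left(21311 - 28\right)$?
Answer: $819501915$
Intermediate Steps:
$\left(48129 - 9624\right) \left(21311 - 28\right) = 38505 \cdot 21283 = 819501915$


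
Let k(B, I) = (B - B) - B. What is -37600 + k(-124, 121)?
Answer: -37476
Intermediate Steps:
k(B, I) = -B (k(B, I) = 0 - B = -B)
-37600 + k(-124, 121) = -37600 - 1*(-124) = -37600 + 124 = -37476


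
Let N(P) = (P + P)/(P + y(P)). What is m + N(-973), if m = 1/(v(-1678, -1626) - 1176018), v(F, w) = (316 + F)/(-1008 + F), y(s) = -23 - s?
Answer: 3073495814489/36326004339 ≈ 84.609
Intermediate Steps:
v(F, w) = (316 + F)/(-1008 + F)
N(P) = -2*P/23 (N(P) = (P + P)/(P + (-23 - P)) = (2*P)/(-23) = (2*P)*(-1/23) = -2*P/23)
m = -1343/1579391493 (m = 1/((316 - 1678)/(-1008 - 1678) - 1176018) = 1/(-1362/(-2686) - 1176018) = 1/(-1/2686*(-1362) - 1176018) = 1/(681/1343 - 1176018) = 1/(-1579391493/1343) = -1343/1579391493 ≈ -8.5033e-7)
m + N(-973) = -1343/1579391493 - 2/23*(-973) = -1343/1579391493 + 1946/23 = 3073495814489/36326004339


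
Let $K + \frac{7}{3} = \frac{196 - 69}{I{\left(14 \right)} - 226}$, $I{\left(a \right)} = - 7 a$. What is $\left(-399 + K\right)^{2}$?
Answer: $\frac{16941365281}{104976} \approx 1.6138 \cdot 10^{5}$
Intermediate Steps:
$K = - \frac{883}{324}$ ($K = - \frac{7}{3} + \frac{196 - 69}{\left(-7\right) 14 - 226} = - \frac{7}{3} + \frac{127}{-98 - 226} = - \frac{7}{3} + \frac{127}{-324} = - \frac{7}{3} + 127 \left(- \frac{1}{324}\right) = - \frac{7}{3} - \frac{127}{324} = - \frac{883}{324} \approx -2.7253$)
$\left(-399 + K\right)^{2} = \left(-399 - \frac{883}{324}\right)^{2} = \left(- \frac{130159}{324}\right)^{2} = \frac{16941365281}{104976}$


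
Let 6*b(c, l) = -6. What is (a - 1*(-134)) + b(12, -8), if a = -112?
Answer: 21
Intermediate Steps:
b(c, l) = -1 (b(c, l) = (⅙)*(-6) = -1)
(a - 1*(-134)) + b(12, -8) = (-112 - 1*(-134)) - 1 = (-112 + 134) - 1 = 22 - 1 = 21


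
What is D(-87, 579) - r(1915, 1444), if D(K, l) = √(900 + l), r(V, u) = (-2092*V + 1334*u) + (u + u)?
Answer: 2076996 + √1479 ≈ 2.0770e+6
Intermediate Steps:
r(V, u) = -2092*V + 1336*u (r(V, u) = (-2092*V + 1334*u) + 2*u = -2092*V + 1336*u)
D(-87, 579) - r(1915, 1444) = √(900 + 579) - (-2092*1915 + 1336*1444) = √1479 - (-4006180 + 1929184) = √1479 - 1*(-2076996) = √1479 + 2076996 = 2076996 + √1479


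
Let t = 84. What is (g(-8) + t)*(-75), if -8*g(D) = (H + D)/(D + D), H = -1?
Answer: -805725/128 ≈ -6294.7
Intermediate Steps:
g(D) = -(-1 + D)/(16*D) (g(D) = -(-1 + D)/(8*(D + D)) = -(-1 + D)/(8*(2*D)) = -(-1 + D)*1/(2*D)/8 = -(-1 + D)/(16*D))
(g(-8) + t)*(-75) = ((1/16)*(1 - 1*(-8))/(-8) + 84)*(-75) = ((1/16)*(-1/8)*(1 + 8) + 84)*(-75) = ((1/16)*(-1/8)*9 + 84)*(-75) = (-9/128 + 84)*(-75) = (10743/128)*(-75) = -805725/128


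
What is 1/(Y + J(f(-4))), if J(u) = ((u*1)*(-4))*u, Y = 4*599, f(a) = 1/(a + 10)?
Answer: 9/21563 ≈ 0.00041738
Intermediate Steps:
f(a) = 1/(10 + a)
Y = 2396
J(u) = -4*u² (J(u) = (u*(-4))*u = (-4*u)*u = -4*u²)
1/(Y + J(f(-4))) = 1/(2396 - 4/(10 - 4)²) = 1/(2396 - 4*(1/6)²) = 1/(2396 - 4*(⅙)²) = 1/(2396 - 4*1/36) = 1/(2396 - ⅑) = 1/(21563/9) = 9/21563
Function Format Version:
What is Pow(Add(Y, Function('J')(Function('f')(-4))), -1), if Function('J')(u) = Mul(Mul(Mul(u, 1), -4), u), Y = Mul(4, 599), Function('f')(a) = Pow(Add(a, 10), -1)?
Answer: Rational(9, 21563) ≈ 0.00041738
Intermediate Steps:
Function('f')(a) = Pow(Add(10, a), -1)
Y = 2396
Function('J')(u) = Mul(-4, Pow(u, 2)) (Function('J')(u) = Mul(Mul(u, -4), u) = Mul(Mul(-4, u), u) = Mul(-4, Pow(u, 2)))
Pow(Add(Y, Function('J')(Function('f')(-4))), -1) = Pow(Add(2396, Mul(-4, Pow(Pow(Add(10, -4), -1), 2))), -1) = Pow(Add(2396, Mul(-4, Pow(Pow(6, -1), 2))), -1) = Pow(Add(2396, Mul(-4, Pow(Rational(1, 6), 2))), -1) = Pow(Add(2396, Mul(-4, Rational(1, 36))), -1) = Pow(Add(2396, Rational(-1, 9)), -1) = Pow(Rational(21563, 9), -1) = Rational(9, 21563)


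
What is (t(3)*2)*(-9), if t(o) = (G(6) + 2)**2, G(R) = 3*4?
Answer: -3528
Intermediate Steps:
G(R) = 12
t(o) = 196 (t(o) = (12 + 2)**2 = 14**2 = 196)
(t(3)*2)*(-9) = (196*2)*(-9) = 392*(-9) = -3528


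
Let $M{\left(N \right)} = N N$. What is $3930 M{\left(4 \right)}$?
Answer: $62880$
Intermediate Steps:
$M{\left(N \right)} = N^{2}$
$3930 M{\left(4 \right)} = 3930 \cdot 4^{2} = 3930 \cdot 16 = 62880$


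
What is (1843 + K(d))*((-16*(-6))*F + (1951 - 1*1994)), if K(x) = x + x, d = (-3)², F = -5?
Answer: -973303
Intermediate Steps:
d = 9
K(x) = 2*x
(1843 + K(d))*((-16*(-6))*F + (1951 - 1*1994)) = (1843 + 2*9)*(-16*(-6)*(-5) + (1951 - 1*1994)) = (1843 + 18)*(96*(-5) + (1951 - 1994)) = 1861*(-480 - 43) = 1861*(-523) = -973303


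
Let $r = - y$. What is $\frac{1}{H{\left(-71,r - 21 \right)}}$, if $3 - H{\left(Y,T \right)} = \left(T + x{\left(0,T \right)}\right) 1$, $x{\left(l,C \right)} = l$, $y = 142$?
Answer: $\frac{1}{166} \approx 0.0060241$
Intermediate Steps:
$r = -142$ ($r = \left(-1\right) 142 = -142$)
$H{\left(Y,T \right)} = 3 - T$ ($H{\left(Y,T \right)} = 3 - \left(T + 0\right) 1 = 3 - T 1 = 3 - T$)
$\frac{1}{H{\left(-71,r - 21 \right)}} = \frac{1}{3 - \left(-142 - 21\right)} = \frac{1}{3 - -163} = \frac{1}{3 + 163} = \frac{1}{166}$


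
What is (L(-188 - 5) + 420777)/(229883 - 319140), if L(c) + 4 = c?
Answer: -420580/89257 ≈ -4.7120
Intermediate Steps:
L(c) = -4 + c
(L(-188 - 5) + 420777)/(229883 - 319140) = ((-4 + (-188 - 5)) + 420777)/(229883 - 319140) = ((-4 - 193) + 420777)/(-89257) = (-197 + 420777)*(-1/89257) = 420580*(-1/89257) = -420580/89257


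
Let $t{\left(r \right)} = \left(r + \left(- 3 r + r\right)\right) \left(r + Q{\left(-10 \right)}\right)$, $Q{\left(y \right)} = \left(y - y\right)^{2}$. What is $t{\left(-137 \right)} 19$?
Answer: $-356611$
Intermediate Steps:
$Q{\left(y \right)} = 0$ ($Q{\left(y \right)} = 0^{2} = 0$)
$t{\left(r \right)} = - r^{2}$ ($t{\left(r \right)} = \left(r + \left(- 3 r + r\right)\right) \left(r + 0\right) = \left(r - 2 r\right) r = - r r = - r^{2}$)
$t{\left(-137 \right)} 19 = - \left(-137\right)^{2} \cdot 19 = \left(-1\right) 18769 \cdot 19 = \left(-18769\right) 19 = -356611$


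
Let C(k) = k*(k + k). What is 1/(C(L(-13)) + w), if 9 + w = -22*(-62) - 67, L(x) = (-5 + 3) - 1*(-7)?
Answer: 1/1338 ≈ 0.00074738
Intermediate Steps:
L(x) = 5 (L(x) = -2 + 7 = 5)
w = 1288 (w = -9 + (-22*(-62) - 67) = -9 + (1364 - 67) = -9 + 1297 = 1288)
C(k) = 2*k**2 (C(k) = k*(2*k) = 2*k**2)
1/(C(L(-13)) + w) = 1/(2*5**2 + 1288) = 1/(2*25 + 1288) = 1/(50 + 1288) = 1/1338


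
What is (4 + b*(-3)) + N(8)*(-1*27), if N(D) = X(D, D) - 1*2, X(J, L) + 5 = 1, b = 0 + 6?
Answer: 148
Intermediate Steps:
b = 6
X(J, L) = -4 (X(J, L) = -5 + 1 = -4)
N(D) = -6 (N(D) = -4 - 1*2 = -4 - 2 = -6)
(4 + b*(-3)) + N(8)*(-1*27) = (4 + 6*(-3)) - (-6)*27 = (4 - 18) - 6*(-27) = -14 + 162 = 148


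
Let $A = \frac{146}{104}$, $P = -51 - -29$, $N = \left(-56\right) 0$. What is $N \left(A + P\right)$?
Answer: $0$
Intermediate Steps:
$N = 0$
$P = -22$ ($P = -51 + 29 = -22$)
$A = \frac{73}{52}$ ($A = 146 \cdot \frac{1}{104} = \frac{73}{52} \approx 1.4038$)
$N \left(A + P\right) = 0 \left(\frac{73}{52} - 22\right) = 0 \left(- \frac{1071}{52}\right) = 0$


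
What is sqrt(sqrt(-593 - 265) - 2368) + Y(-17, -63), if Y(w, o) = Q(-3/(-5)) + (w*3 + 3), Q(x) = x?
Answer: -237/5 + sqrt(-2368 + I*sqrt(858)) ≈ -47.099 + 48.663*I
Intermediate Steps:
Y(w, o) = 18/5 + 3*w (Y(w, o) = -3/(-5) + (w*3 + 3) = -3*(-1/5) + (3*w + 3) = 3/5 + (3 + 3*w) = 18/5 + 3*w)
sqrt(sqrt(-593 - 265) - 2368) + Y(-17, -63) = sqrt(sqrt(-593 - 265) - 2368) + (18/5 + 3*(-17)) = sqrt(sqrt(-858) - 2368) + (18/5 - 51) = sqrt(I*sqrt(858) - 2368) - 237/5 = sqrt(-2368 + I*sqrt(858)) - 237/5 = -237/5 + sqrt(-2368 + I*sqrt(858))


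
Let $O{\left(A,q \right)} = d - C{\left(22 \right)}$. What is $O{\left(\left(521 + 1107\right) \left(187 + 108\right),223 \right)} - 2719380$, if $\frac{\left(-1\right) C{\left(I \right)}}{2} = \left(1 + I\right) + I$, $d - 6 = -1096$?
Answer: $-2720380$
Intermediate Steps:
$d = -1090$ ($d = 6 - 1096 = -1090$)
$C{\left(I \right)} = -2 - 4 I$ ($C{\left(I \right)} = - 2 \left(\left(1 + I\right) + I\right) = - 2 \left(1 + 2 I\right) = -2 - 4 I$)
$O{\left(A,q \right)} = -1000$ ($O{\left(A,q \right)} = -1090 - \left(-2 - 88\right) = -1090 - -90 = -1090 + 90 = -1000$)
$O{\left(\left(521 + 1107\right) \left(187 + 108\right),223 \right)} - 2719380 = -1000 - 2719380 = -2720380$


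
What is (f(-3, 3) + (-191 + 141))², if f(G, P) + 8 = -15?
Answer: 5329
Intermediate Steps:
f(G, P) = -23 (f(G, P) = -8 - 15 = -23)
(f(-3, 3) + (-191 + 141))² = (-23 + (-191 + 141))² = (-23 - 50)² = (-73)² = 5329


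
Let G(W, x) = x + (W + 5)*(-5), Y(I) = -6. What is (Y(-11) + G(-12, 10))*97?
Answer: 3783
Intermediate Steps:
G(W, x) = -25 + x - 5*W (G(W, x) = x + (5 + W)*(-5) = x + (-25 - 5*W) = -25 + x - 5*W)
(Y(-11) + G(-12, 10))*97 = (-6 + (-25 + 10 - 5*(-12)))*97 = (-6 + (-25 + 10 + 60))*97 = (-6 + 45)*97 = 39*97 = 3783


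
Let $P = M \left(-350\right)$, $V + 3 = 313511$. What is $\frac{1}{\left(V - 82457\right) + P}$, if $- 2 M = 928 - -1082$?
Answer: $\frac{1}{582801} \approx 1.7159 \cdot 10^{-6}$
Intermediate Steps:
$V = 313508$ ($V = -3 + 313511 = 313508$)
$M = -1005$ ($M = - \frac{928 - -1082}{2} = - \frac{928 + 1082}{2} = \left(- \frac{1}{2}\right) 2010 = -1005$)
$P = 351750$ ($P = \left(-1005\right) \left(-350\right) = 351750$)
$\frac{1}{\left(V - 82457\right) + P} = \frac{1}{\left(313508 - 82457\right) + 351750} = \frac{1}{231051 + 351750} = \frac{1}{582801}$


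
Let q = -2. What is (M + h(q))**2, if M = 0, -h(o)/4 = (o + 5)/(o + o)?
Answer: 9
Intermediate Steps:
h(o) = -2*(5 + o)/o (h(o) = -4*(o + 5)/(o + o) = -4*(5 + o)/(2*o) = -4*(5 + o)*1/(2*o) = -2*(5 + o)/o)
(M + h(q))**2 = (0 + (-2 - 10/(-2)))**2 = (0 + (-2 - 10*(-1/2)))**2 = (0 + (-2 + 5))**2 = (0 + 3)**2 = 3**2 = 9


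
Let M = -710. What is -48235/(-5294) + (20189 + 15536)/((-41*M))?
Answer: 79662450/7705417 ≈ 10.339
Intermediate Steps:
-48235/(-5294) + (20189 + 15536)/((-41*M)) = -48235/(-5294) + (20189 + 15536)/((-41*(-710))) = -48235*(-1/5294) + 35725/29110 = 48235/5294 + 35725*(1/29110) = 48235/5294 + 7145/5822 = 79662450/7705417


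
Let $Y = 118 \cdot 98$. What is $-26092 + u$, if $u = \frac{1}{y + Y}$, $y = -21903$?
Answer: $- \frac{269765189}{10339} \approx -26092.0$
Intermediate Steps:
$Y = 11564$
$u = - \frac{1}{10339}$ ($u = \frac{1}{-21903 + 11564} = \frac{1}{-10339} = - \frac{1}{10339} \approx -9.6721 \cdot 10^{-5}$)
$-26092 + u = -26092 - \frac{1}{10339} = - \frac{269765189}{10339}$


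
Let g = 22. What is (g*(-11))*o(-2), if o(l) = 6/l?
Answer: 726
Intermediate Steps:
(g*(-11))*o(-2) = (22*(-11))*(6/(-2)) = -1452*(-1)/2 = -242*(-3) = 726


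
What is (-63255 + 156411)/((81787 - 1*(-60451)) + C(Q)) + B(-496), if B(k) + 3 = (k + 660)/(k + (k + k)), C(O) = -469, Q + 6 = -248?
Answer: -129372701/52738068 ≈ -2.4531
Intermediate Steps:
Q = -254 (Q = -6 - 248 = -254)
B(k) = -3 + (660 + k)/(3*k) (B(k) = -3 + (k + 660)/(k + (k + k)) = -3 + (660 + k)/(k + 2*k) = -3 + (660 + k)/((3*k)) = -3 + (660 + k)*(1/(3*k)) = -3 + (660 + k)/(3*k))
(-63255 + 156411)/((81787 - 1*(-60451)) + C(Q)) + B(-496) = (-63255 + 156411)/((81787 - 1*(-60451)) - 469) + (-8/3 + 220/(-496)) = 93156/((81787 + 60451) - 469) + (-8/3 + 220*(-1/496)) = 93156/(142238 - 469) + (-8/3 - 55/124) = 93156/141769 - 1157/372 = -129372701/52738068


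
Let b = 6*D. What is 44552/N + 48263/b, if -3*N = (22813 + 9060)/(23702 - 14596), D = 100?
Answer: -728704635001/19123800 ≈ -38105.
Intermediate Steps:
N = -31873/27318 (N = -(22813 + 9060)/(3*(23702 - 14596)) = -31873/(3*9106) = -⅓*31873/9106 = -31873/27318 ≈ -1.1667)
b = 600 (b = 6*100 = 600)
44552/N + 48263/b = 44552/(-31873/27318) + 48263/600 = 44552*(-27318/31873) + 48263*(1/600) = -1217071536/31873 + 48263/600 = -728704635001/19123800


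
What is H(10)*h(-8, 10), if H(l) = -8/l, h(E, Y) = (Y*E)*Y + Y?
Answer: 632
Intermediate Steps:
h(E, Y) = Y + E*Y² (h(E, Y) = (E*Y)*Y + Y = E*Y² + Y = Y + E*Y²)
H(10)*h(-8, 10) = (-8/10)*(10*(1 - 8*10)) = (-8*⅒)*(10*(1 - 80)) = -8*(-79) = -⅘*(-790) = 632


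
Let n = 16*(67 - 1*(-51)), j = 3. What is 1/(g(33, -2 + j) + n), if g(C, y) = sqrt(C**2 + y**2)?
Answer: 944/1781727 - sqrt(1090)/3563454 ≈ 0.00052056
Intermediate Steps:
n = 1888 (n = 16*(67 + 51) = 16*118 = 1888)
1/(g(33, -2 + j) + n) = 1/(sqrt(33**2 + (-2 + 3)**2) + 1888) = 1/(sqrt(1089 + 1**2) + 1888) = 1/(sqrt(1089 + 1) + 1888) = 1/(sqrt(1090) + 1888) = 1/(1888 + sqrt(1090))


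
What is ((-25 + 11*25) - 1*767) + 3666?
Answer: 3149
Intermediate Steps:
((-25 + 11*25) - 1*767) + 3666 = ((-25 + 275) - 767) + 3666 = (250 - 767) + 3666 = -517 + 3666 = 3149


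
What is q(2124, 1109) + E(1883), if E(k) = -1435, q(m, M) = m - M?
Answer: -420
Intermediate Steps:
q(2124, 1109) + E(1883) = (2124 - 1*1109) - 1435 = (2124 - 1109) - 1435 = 1015 - 1435 = -420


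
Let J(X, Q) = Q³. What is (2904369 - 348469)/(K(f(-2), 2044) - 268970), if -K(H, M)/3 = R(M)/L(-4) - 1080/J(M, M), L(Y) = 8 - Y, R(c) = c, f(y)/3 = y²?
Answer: -2728327782023200/287660901845283 ≈ -9.4845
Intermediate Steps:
f(y) = 3*y²
K(H, M) = 3240/M³ - M/4 (K(H, M) = -3*(M/(8 - 1*(-4)) - 1080/M³) = -3*(M/(8 + 4) - 1080/M³) = -3*(M/12 - 1080/M³) = -3*(-1080/M³ + M/12) = 3240/M³ - M/4)
(2904369 - 348469)/(K(f(-2), 2044) - 268970) = (2904369 - 348469)/((3240/2044³ - ¼*2044) - 268970) = 2555900/((3240*(1/8539701184) - 511) - 268970) = 2555900/((405/1067462648 - 511) - 268970) = 2555900/(-545473412723/1067462648 - 268970) = 2555900/(-287660901845283/1067462648) = 2555900*(-1067462648/287660901845283) = -2728327782023200/287660901845283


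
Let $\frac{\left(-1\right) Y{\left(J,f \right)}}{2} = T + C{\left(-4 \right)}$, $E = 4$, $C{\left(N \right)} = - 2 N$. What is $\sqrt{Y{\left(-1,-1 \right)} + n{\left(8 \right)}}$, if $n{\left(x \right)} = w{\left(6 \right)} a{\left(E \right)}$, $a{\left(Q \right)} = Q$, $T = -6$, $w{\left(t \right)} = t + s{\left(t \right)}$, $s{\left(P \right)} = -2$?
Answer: $2 \sqrt{3} \approx 3.4641$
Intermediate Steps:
$w{\left(t \right)} = -2 + t$ ($w{\left(t \right)} = t - 2 = -2 + t$)
$Y{\left(J,f \right)} = -4$ ($Y{\left(J,f \right)} = - 2 \left(-6 - -8\right) = - 2 \left(-6 + 8\right) = \left(-2\right) 2 = -4$)
$n{\left(x \right)} = 16$ ($n{\left(x \right)} = \left(-2 + 6\right) 4 = 4 \cdot 4 = 16$)
$\sqrt{Y{\left(-1,-1 \right)} + n{\left(8 \right)}} = \sqrt{-4 + 16} = \sqrt{12} = 2 \sqrt{3}$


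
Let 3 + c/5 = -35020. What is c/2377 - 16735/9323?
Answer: -1672376240/22160771 ≈ -75.466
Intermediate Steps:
c = -175115 (c = -15 + 5*(-35020) = -15 - 175100 = -175115)
c/2377 - 16735/9323 = -175115/2377 - 16735/9323 = -1672376240/22160771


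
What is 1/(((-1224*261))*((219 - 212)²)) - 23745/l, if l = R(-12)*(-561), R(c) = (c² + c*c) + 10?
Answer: 3644096021/25656473304 ≈ 0.14203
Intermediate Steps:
R(c) = 10 + 2*c² (R(c) = (c² + c²) + 10 = 2*c² + 10 = 10 + 2*c²)
l = -167178 (l = (10 + 2*(-12)²)*(-561) = (10 + 2*144)*(-561) = (10 + 288)*(-561) = 298*(-561) = -167178)
1/(((-1224*261))*((219 - 212)²)) - 23745/l = 1/(((-1224*261))*((219 - 212)²)) - 23745/(-167178) = 1/((-319464)*(7²)) - 23745*(-1/167178) = -1/319464/49 + 7915/55726 = -1/319464*1/49 + 7915/55726 = -1/15653736 + 7915/55726 = 3644096021/25656473304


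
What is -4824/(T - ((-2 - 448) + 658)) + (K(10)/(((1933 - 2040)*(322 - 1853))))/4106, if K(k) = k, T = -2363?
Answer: 540796616293/288223069957 ≈ 1.8763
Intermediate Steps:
-4824/(T - ((-2 - 448) + 658)) + (K(10)/(((1933 - 2040)*(322 - 1853))))/4106 = -4824/(-2363 - ((-2 - 448) + 658)) + (10/(((1933 - 2040)*(322 - 1853))))/4106 = -4824/(-2363 - (-450 + 658)) + (10/((-107*(-1531))))*(1/4106) = -4824/(-2363 - 1*208) + (10/163817)*(1/4106) = -4824/(-2363 - 208) + (10*(1/163817))*(1/4106) = -4824/(-2571) + (10/163817)*(1/4106) = -4824*(-1/2571) + 5/336316301 = 1608/857 + 5/336316301 = 540796616293/288223069957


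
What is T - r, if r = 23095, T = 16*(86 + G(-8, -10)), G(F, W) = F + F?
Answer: -21975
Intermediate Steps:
G(F, W) = 2*F
T = 1120 (T = 16*(86 + 2*(-8)) = 16*(86 - 16) = 16*70 = 1120)
T - r = 1120 - 1*23095 = 1120 - 23095 = -21975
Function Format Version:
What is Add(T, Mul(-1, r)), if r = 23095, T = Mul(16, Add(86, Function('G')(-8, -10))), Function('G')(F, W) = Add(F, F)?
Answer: -21975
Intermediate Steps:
Function('G')(F, W) = Mul(2, F)
T = 1120 (T = Mul(16, Add(86, Mul(2, -8))) = Mul(16, Add(86, -16)) = Mul(16, 70) = 1120)
Add(T, Mul(-1, r)) = Add(1120, Mul(-1, 23095)) = Add(1120, -23095) = -21975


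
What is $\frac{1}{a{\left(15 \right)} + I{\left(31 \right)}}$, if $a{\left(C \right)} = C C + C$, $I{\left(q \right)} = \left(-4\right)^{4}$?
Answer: $\frac{1}{496} \approx 0.0020161$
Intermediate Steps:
$I{\left(q \right)} = 256$
$a{\left(C \right)} = C + C^{2}$ ($a{\left(C \right)} = C^{2} + C = C + C^{2}$)
$\frac{1}{a{\left(15 \right)} + I{\left(31 \right)}} = \frac{1}{15 \left(1 + 15\right) + 256} = \frac{1}{15 \cdot 16 + 256} = \frac{1}{240 + 256} = \frac{1}{496}$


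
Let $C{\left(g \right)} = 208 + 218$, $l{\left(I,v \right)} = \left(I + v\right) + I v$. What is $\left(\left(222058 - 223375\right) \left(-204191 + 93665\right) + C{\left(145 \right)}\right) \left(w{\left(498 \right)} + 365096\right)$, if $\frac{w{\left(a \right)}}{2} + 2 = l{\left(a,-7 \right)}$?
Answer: $52272024755136$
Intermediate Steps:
$l{\left(I,v \right)} = I + v + I v$
$C{\left(g \right)} = 426$
$w{\left(a \right)} = -18 - 12 a$ ($w{\left(a \right)} = -4 + 2 \left(a - 7 + a \left(-7\right)\right) = -4 + 2 \left(a - 7 - 7 a\right) = -4 + 2 \left(-7 - 6 a\right) = -4 - \left(14 + 12 a\right) = -18 - 12 a$)
$\left(\left(222058 - 223375\right) \left(-204191 + 93665\right) + C{\left(145 \right)}\right) \left(w{\left(498 \right)} + 365096\right) = \left(\left(222058 - 223375\right) \left(-204191 + 93665\right) + 426\right) \left(\left(-18 - 5976\right) + 365096\right) = \left(\left(-1317\right) \left(-110526\right) + 426\right) \left(\left(-18 - 5976\right) + 365096\right) = \left(145562742 + 426\right) \left(-5994 + 365096\right) = 145563168 \cdot 359102 = 52272024755136$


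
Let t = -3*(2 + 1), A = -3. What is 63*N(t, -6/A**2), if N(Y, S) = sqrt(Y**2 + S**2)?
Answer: 21*sqrt(733) ≈ 568.55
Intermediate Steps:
t = -9 (t = -3*3 = -9)
N(Y, S) = sqrt(S**2 + Y**2)
63*N(t, -6/A**2) = 63*sqrt((-6/((-3)**2))**2 + (-9)**2) = 63*sqrt((-6/9)**2 + 81) = 63*sqrt((-6*1/9)**2 + 81) = 63*sqrt((-2/3)**2 + 81) = 63*sqrt(4/9 + 81) = 63*sqrt(733/9) = 63*(sqrt(733)/3) = 21*sqrt(733)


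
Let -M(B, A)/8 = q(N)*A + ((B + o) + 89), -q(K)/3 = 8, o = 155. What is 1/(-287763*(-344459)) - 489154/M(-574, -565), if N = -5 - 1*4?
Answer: 1154433199398149/249788839146840 ≈ 4.6216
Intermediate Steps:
N = -9 (N = -5 - 4 = -9)
q(K) = -24 (q(K) = -3*8 = -24)
M(B, A) = -1952 - 8*B + 192*A (M(B, A) = -8*(-24*A + ((B + 155) + 89)) = -8*(-24*A + ((155 + B) + 89)) = -8*(-24*A + (244 + B)) = -8*(244 + B - 24*A) = -1952 - 8*B + 192*A)
1/(-287763*(-344459)) - 489154/M(-574, -565) = 1/(-287763*(-344459)) - 489154/(-1952 - 8*(-574) + 192*(-565)) = -1/287763*(-1/344459) - 489154/(-1952 + 4592 - 108480) = 1/99122555217 - 489154/(-105840) = 1/99122555217 - 489154*(-1/105840) = 1/99122555217 + 244577/52920 = 1154433199398149/249788839146840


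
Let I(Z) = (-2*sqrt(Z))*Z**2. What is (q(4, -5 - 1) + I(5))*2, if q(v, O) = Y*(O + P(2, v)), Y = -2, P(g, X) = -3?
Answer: 36 - 100*sqrt(5) ≈ -187.61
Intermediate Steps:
I(Z) = -2*Z**(5/2)
q(v, O) = 6 - 2*O (q(v, O) = -2*(O - 3) = -2*(-3 + O) = 6 - 2*O)
(q(4, -5 - 1) + I(5))*2 = ((6 - 2*(-5 - 1)) - 50*sqrt(5))*2 = ((6 - 2*(-6)) - 50*sqrt(5))*2 = ((6 + 12) - 50*sqrt(5))*2 = (18 - 50*sqrt(5))*2 = 36 - 100*sqrt(5)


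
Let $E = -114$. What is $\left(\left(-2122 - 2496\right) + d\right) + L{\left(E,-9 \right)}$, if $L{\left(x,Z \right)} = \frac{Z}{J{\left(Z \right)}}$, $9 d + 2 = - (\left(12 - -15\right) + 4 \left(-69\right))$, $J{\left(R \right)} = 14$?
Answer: $- \frac{578491}{126} \approx -4591.2$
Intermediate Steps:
$d = \frac{247}{9}$ ($d = - \frac{2}{9} + \frac{\left(-1\right) \left(\left(12 - -15\right) + 4 \left(-69\right)\right)}{9} = - \frac{2}{9} + \frac{\left(-1\right) \left(\left(12 + 15\right) - 276\right)}{9} = - \frac{2}{9} + \frac{\left(-1\right) \left(27 - 276\right)}{9} = - \frac{2}{9} + \frac{\left(-1\right) \left(-249\right)}{9} = - \frac{2}{9} + \frac{1}{9} \cdot 249 = - \frac{2}{9} + \frac{83}{3} = \frac{247}{9} \approx 27.444$)
$L{\left(x,Z \right)} = \frac{Z}{14}$
$\left(\left(-2122 - 2496\right) + d\right) + L{\left(E,-9 \right)} = \left(\left(-2122 - 2496\right) + \frac{247}{9}\right) + \frac{1}{14} \left(-9\right) = \left(\left(-2122 - 2496\right) + \frac{247}{9}\right) - \frac{9}{14} = \left(-4618 + \frac{247}{9}\right) - \frac{9}{14} = - \frac{41315}{9} - \frac{9}{14} = - \frac{578491}{126}$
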